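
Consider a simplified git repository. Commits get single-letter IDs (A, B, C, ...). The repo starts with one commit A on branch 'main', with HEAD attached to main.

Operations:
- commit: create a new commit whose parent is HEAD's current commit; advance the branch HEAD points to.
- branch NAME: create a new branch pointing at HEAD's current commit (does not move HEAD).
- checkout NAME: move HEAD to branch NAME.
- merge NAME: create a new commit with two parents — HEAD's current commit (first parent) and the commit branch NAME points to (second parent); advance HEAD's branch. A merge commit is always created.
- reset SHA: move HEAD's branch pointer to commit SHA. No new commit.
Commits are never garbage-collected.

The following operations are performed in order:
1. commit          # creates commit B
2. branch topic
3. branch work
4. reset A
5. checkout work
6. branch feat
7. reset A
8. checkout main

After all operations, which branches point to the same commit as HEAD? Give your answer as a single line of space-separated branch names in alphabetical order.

Answer: main work

Derivation:
After op 1 (commit): HEAD=main@B [main=B]
After op 2 (branch): HEAD=main@B [main=B topic=B]
After op 3 (branch): HEAD=main@B [main=B topic=B work=B]
After op 4 (reset): HEAD=main@A [main=A topic=B work=B]
After op 5 (checkout): HEAD=work@B [main=A topic=B work=B]
After op 6 (branch): HEAD=work@B [feat=B main=A topic=B work=B]
After op 7 (reset): HEAD=work@A [feat=B main=A topic=B work=A]
After op 8 (checkout): HEAD=main@A [feat=B main=A topic=B work=A]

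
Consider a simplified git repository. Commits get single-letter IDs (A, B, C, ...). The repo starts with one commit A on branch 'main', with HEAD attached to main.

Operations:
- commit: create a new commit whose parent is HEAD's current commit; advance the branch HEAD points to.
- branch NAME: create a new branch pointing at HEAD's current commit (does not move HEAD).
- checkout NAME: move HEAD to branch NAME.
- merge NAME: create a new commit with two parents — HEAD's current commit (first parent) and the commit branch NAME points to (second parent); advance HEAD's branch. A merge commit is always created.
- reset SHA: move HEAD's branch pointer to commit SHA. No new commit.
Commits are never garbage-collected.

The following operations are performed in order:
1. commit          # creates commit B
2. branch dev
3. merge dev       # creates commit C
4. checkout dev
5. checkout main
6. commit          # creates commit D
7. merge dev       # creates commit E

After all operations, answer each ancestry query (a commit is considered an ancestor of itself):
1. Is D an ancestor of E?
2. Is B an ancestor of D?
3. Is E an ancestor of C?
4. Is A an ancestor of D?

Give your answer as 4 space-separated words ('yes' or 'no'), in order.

Answer: yes yes no yes

Derivation:
After op 1 (commit): HEAD=main@B [main=B]
After op 2 (branch): HEAD=main@B [dev=B main=B]
After op 3 (merge): HEAD=main@C [dev=B main=C]
After op 4 (checkout): HEAD=dev@B [dev=B main=C]
After op 5 (checkout): HEAD=main@C [dev=B main=C]
After op 6 (commit): HEAD=main@D [dev=B main=D]
After op 7 (merge): HEAD=main@E [dev=B main=E]
ancestors(E) = {A,B,C,D,E}; D in? yes
ancestors(D) = {A,B,C,D}; B in? yes
ancestors(C) = {A,B,C}; E in? no
ancestors(D) = {A,B,C,D}; A in? yes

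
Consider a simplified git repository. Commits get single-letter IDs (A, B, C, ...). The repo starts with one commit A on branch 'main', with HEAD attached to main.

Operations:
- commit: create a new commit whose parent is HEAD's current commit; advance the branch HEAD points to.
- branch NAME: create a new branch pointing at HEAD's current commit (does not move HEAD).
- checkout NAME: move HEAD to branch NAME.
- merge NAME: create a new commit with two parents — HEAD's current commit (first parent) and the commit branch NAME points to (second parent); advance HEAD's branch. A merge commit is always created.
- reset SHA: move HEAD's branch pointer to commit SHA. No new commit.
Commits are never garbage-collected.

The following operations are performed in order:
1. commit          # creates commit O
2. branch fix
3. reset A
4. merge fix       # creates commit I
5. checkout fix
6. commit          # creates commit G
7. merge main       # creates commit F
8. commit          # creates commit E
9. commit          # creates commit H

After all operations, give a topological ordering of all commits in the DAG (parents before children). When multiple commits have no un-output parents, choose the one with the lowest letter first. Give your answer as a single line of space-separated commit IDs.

After op 1 (commit): HEAD=main@O [main=O]
After op 2 (branch): HEAD=main@O [fix=O main=O]
After op 3 (reset): HEAD=main@A [fix=O main=A]
After op 4 (merge): HEAD=main@I [fix=O main=I]
After op 5 (checkout): HEAD=fix@O [fix=O main=I]
After op 6 (commit): HEAD=fix@G [fix=G main=I]
After op 7 (merge): HEAD=fix@F [fix=F main=I]
After op 8 (commit): HEAD=fix@E [fix=E main=I]
After op 9 (commit): HEAD=fix@H [fix=H main=I]
commit A: parents=[]
commit E: parents=['F']
commit F: parents=['G', 'I']
commit G: parents=['O']
commit H: parents=['E']
commit I: parents=['A', 'O']
commit O: parents=['A']

Answer: A O G I F E H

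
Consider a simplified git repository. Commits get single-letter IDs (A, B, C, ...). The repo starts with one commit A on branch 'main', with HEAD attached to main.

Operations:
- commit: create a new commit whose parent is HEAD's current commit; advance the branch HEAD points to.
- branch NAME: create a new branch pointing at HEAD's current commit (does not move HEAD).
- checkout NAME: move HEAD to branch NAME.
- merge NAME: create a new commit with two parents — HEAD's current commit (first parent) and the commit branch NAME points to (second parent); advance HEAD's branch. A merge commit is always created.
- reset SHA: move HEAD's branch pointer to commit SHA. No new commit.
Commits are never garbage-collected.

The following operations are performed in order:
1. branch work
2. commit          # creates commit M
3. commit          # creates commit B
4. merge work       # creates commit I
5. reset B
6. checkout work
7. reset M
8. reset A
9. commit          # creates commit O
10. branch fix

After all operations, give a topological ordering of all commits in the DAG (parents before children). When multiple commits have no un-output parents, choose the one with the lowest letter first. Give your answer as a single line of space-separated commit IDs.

After op 1 (branch): HEAD=main@A [main=A work=A]
After op 2 (commit): HEAD=main@M [main=M work=A]
After op 3 (commit): HEAD=main@B [main=B work=A]
After op 4 (merge): HEAD=main@I [main=I work=A]
After op 5 (reset): HEAD=main@B [main=B work=A]
After op 6 (checkout): HEAD=work@A [main=B work=A]
After op 7 (reset): HEAD=work@M [main=B work=M]
After op 8 (reset): HEAD=work@A [main=B work=A]
After op 9 (commit): HEAD=work@O [main=B work=O]
After op 10 (branch): HEAD=work@O [fix=O main=B work=O]
commit A: parents=[]
commit B: parents=['M']
commit I: parents=['B', 'A']
commit M: parents=['A']
commit O: parents=['A']

Answer: A M B I O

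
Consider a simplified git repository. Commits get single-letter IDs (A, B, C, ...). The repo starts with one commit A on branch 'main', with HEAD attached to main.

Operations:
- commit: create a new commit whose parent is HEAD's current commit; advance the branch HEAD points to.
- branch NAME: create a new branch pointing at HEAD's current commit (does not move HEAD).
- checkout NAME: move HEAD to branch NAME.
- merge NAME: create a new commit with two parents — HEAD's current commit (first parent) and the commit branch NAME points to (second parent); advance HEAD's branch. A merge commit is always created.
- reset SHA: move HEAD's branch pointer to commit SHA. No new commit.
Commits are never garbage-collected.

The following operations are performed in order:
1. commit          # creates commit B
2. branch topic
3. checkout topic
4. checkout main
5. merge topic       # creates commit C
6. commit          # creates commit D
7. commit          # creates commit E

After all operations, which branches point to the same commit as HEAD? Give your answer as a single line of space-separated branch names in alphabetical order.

Answer: main

Derivation:
After op 1 (commit): HEAD=main@B [main=B]
After op 2 (branch): HEAD=main@B [main=B topic=B]
After op 3 (checkout): HEAD=topic@B [main=B topic=B]
After op 4 (checkout): HEAD=main@B [main=B topic=B]
After op 5 (merge): HEAD=main@C [main=C topic=B]
After op 6 (commit): HEAD=main@D [main=D topic=B]
After op 7 (commit): HEAD=main@E [main=E topic=B]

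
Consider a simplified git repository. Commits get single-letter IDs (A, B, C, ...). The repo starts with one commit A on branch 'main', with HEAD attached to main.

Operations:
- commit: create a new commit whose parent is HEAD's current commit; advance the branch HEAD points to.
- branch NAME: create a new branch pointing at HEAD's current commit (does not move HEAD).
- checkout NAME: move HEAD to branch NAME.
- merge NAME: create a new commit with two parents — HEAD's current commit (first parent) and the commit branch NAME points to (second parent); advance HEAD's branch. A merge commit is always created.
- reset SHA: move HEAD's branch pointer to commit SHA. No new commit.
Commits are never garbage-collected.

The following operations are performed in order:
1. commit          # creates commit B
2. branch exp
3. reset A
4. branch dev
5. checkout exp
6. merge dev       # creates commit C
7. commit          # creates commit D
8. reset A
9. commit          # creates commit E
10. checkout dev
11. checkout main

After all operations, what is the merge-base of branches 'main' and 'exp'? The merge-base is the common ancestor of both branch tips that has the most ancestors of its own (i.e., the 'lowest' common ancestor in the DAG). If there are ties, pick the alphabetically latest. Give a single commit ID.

Answer: A

Derivation:
After op 1 (commit): HEAD=main@B [main=B]
After op 2 (branch): HEAD=main@B [exp=B main=B]
After op 3 (reset): HEAD=main@A [exp=B main=A]
After op 4 (branch): HEAD=main@A [dev=A exp=B main=A]
After op 5 (checkout): HEAD=exp@B [dev=A exp=B main=A]
After op 6 (merge): HEAD=exp@C [dev=A exp=C main=A]
After op 7 (commit): HEAD=exp@D [dev=A exp=D main=A]
After op 8 (reset): HEAD=exp@A [dev=A exp=A main=A]
After op 9 (commit): HEAD=exp@E [dev=A exp=E main=A]
After op 10 (checkout): HEAD=dev@A [dev=A exp=E main=A]
After op 11 (checkout): HEAD=main@A [dev=A exp=E main=A]
ancestors(main=A): ['A']
ancestors(exp=E): ['A', 'E']
common: ['A']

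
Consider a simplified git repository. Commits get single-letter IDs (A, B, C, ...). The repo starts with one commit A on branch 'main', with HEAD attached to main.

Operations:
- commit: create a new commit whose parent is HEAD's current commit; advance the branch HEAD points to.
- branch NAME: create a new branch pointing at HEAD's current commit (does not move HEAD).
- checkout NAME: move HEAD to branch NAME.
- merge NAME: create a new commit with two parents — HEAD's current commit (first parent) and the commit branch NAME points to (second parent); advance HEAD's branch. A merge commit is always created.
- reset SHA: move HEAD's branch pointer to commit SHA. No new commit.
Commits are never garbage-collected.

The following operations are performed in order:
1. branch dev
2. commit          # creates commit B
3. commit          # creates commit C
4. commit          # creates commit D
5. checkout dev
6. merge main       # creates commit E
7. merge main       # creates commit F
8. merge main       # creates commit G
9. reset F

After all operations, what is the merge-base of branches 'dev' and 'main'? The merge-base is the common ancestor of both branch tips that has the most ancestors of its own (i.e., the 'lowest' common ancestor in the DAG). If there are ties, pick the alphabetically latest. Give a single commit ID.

Answer: D

Derivation:
After op 1 (branch): HEAD=main@A [dev=A main=A]
After op 2 (commit): HEAD=main@B [dev=A main=B]
After op 3 (commit): HEAD=main@C [dev=A main=C]
After op 4 (commit): HEAD=main@D [dev=A main=D]
After op 5 (checkout): HEAD=dev@A [dev=A main=D]
After op 6 (merge): HEAD=dev@E [dev=E main=D]
After op 7 (merge): HEAD=dev@F [dev=F main=D]
After op 8 (merge): HEAD=dev@G [dev=G main=D]
After op 9 (reset): HEAD=dev@F [dev=F main=D]
ancestors(dev=F): ['A', 'B', 'C', 'D', 'E', 'F']
ancestors(main=D): ['A', 'B', 'C', 'D']
common: ['A', 'B', 'C', 'D']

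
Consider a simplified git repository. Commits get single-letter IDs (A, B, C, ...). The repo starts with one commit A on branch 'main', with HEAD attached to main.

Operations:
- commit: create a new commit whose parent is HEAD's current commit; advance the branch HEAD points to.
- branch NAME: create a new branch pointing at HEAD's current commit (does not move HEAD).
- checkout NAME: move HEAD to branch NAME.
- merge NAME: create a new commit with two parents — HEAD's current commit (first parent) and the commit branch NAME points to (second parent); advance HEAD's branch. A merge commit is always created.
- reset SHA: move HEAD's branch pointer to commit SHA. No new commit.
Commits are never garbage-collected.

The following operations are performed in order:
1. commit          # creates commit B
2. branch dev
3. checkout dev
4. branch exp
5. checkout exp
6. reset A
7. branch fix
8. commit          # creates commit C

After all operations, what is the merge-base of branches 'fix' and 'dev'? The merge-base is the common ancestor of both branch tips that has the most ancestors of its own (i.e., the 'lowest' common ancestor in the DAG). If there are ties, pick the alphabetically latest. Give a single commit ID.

After op 1 (commit): HEAD=main@B [main=B]
After op 2 (branch): HEAD=main@B [dev=B main=B]
After op 3 (checkout): HEAD=dev@B [dev=B main=B]
After op 4 (branch): HEAD=dev@B [dev=B exp=B main=B]
After op 5 (checkout): HEAD=exp@B [dev=B exp=B main=B]
After op 6 (reset): HEAD=exp@A [dev=B exp=A main=B]
After op 7 (branch): HEAD=exp@A [dev=B exp=A fix=A main=B]
After op 8 (commit): HEAD=exp@C [dev=B exp=C fix=A main=B]
ancestors(fix=A): ['A']
ancestors(dev=B): ['A', 'B']
common: ['A']

Answer: A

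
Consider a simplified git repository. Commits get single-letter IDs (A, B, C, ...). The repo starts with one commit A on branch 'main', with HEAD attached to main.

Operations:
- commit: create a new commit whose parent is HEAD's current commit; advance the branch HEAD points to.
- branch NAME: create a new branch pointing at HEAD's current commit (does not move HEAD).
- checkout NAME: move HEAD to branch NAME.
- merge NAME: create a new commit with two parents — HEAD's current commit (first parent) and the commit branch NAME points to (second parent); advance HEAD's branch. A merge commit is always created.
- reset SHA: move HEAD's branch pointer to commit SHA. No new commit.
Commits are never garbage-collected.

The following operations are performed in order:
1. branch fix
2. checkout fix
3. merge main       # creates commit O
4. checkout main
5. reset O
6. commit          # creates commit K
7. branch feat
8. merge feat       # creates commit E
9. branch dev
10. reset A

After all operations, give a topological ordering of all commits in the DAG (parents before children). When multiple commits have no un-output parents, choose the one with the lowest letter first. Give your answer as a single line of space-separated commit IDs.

After op 1 (branch): HEAD=main@A [fix=A main=A]
After op 2 (checkout): HEAD=fix@A [fix=A main=A]
After op 3 (merge): HEAD=fix@O [fix=O main=A]
After op 4 (checkout): HEAD=main@A [fix=O main=A]
After op 5 (reset): HEAD=main@O [fix=O main=O]
After op 6 (commit): HEAD=main@K [fix=O main=K]
After op 7 (branch): HEAD=main@K [feat=K fix=O main=K]
After op 8 (merge): HEAD=main@E [feat=K fix=O main=E]
After op 9 (branch): HEAD=main@E [dev=E feat=K fix=O main=E]
After op 10 (reset): HEAD=main@A [dev=E feat=K fix=O main=A]
commit A: parents=[]
commit E: parents=['K', 'K']
commit K: parents=['O']
commit O: parents=['A', 'A']

Answer: A O K E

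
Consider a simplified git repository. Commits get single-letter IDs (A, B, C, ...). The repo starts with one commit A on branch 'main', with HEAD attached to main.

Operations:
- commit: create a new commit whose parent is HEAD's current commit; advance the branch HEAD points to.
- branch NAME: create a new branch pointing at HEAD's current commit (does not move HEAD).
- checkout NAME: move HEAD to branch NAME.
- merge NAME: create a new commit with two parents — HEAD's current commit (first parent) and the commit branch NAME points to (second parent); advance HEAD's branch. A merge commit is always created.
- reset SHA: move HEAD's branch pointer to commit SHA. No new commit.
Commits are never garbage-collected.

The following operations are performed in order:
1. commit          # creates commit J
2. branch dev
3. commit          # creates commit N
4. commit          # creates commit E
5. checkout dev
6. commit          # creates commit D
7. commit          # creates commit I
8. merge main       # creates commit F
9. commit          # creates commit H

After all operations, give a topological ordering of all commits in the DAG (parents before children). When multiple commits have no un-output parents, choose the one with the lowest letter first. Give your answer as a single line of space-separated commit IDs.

After op 1 (commit): HEAD=main@J [main=J]
After op 2 (branch): HEAD=main@J [dev=J main=J]
After op 3 (commit): HEAD=main@N [dev=J main=N]
After op 4 (commit): HEAD=main@E [dev=J main=E]
After op 5 (checkout): HEAD=dev@J [dev=J main=E]
After op 6 (commit): HEAD=dev@D [dev=D main=E]
After op 7 (commit): HEAD=dev@I [dev=I main=E]
After op 8 (merge): HEAD=dev@F [dev=F main=E]
After op 9 (commit): HEAD=dev@H [dev=H main=E]
commit A: parents=[]
commit D: parents=['J']
commit E: parents=['N']
commit F: parents=['I', 'E']
commit H: parents=['F']
commit I: parents=['D']
commit J: parents=['A']
commit N: parents=['J']

Answer: A J D I N E F H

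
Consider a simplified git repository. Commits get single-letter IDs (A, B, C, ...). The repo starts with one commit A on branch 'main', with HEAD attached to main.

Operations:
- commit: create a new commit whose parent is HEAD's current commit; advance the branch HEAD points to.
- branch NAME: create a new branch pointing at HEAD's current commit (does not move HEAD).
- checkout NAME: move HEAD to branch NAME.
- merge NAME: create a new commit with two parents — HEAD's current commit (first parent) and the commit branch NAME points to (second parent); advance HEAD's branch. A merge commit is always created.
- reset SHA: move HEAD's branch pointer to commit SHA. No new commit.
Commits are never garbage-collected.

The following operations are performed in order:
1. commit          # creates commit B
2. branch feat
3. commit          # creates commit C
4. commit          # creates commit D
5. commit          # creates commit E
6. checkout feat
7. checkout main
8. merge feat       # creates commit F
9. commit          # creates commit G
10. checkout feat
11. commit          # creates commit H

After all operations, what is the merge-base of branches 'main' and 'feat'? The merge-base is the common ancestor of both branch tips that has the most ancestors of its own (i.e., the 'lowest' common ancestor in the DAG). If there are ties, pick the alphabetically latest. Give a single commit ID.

Answer: B

Derivation:
After op 1 (commit): HEAD=main@B [main=B]
After op 2 (branch): HEAD=main@B [feat=B main=B]
After op 3 (commit): HEAD=main@C [feat=B main=C]
After op 4 (commit): HEAD=main@D [feat=B main=D]
After op 5 (commit): HEAD=main@E [feat=B main=E]
After op 6 (checkout): HEAD=feat@B [feat=B main=E]
After op 7 (checkout): HEAD=main@E [feat=B main=E]
After op 8 (merge): HEAD=main@F [feat=B main=F]
After op 9 (commit): HEAD=main@G [feat=B main=G]
After op 10 (checkout): HEAD=feat@B [feat=B main=G]
After op 11 (commit): HEAD=feat@H [feat=H main=G]
ancestors(main=G): ['A', 'B', 'C', 'D', 'E', 'F', 'G']
ancestors(feat=H): ['A', 'B', 'H']
common: ['A', 'B']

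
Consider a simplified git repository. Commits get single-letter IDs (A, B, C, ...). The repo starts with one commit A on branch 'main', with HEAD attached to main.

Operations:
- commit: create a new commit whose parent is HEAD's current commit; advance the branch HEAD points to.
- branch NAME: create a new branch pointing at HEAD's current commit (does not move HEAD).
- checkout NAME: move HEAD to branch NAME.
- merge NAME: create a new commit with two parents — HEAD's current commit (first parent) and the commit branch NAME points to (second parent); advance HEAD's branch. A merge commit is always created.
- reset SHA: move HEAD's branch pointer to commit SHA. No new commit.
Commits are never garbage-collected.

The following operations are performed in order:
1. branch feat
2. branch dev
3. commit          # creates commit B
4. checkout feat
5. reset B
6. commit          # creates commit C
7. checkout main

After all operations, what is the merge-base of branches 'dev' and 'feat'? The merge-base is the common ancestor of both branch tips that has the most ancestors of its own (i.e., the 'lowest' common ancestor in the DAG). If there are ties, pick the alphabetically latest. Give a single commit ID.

After op 1 (branch): HEAD=main@A [feat=A main=A]
After op 2 (branch): HEAD=main@A [dev=A feat=A main=A]
After op 3 (commit): HEAD=main@B [dev=A feat=A main=B]
After op 4 (checkout): HEAD=feat@A [dev=A feat=A main=B]
After op 5 (reset): HEAD=feat@B [dev=A feat=B main=B]
After op 6 (commit): HEAD=feat@C [dev=A feat=C main=B]
After op 7 (checkout): HEAD=main@B [dev=A feat=C main=B]
ancestors(dev=A): ['A']
ancestors(feat=C): ['A', 'B', 'C']
common: ['A']

Answer: A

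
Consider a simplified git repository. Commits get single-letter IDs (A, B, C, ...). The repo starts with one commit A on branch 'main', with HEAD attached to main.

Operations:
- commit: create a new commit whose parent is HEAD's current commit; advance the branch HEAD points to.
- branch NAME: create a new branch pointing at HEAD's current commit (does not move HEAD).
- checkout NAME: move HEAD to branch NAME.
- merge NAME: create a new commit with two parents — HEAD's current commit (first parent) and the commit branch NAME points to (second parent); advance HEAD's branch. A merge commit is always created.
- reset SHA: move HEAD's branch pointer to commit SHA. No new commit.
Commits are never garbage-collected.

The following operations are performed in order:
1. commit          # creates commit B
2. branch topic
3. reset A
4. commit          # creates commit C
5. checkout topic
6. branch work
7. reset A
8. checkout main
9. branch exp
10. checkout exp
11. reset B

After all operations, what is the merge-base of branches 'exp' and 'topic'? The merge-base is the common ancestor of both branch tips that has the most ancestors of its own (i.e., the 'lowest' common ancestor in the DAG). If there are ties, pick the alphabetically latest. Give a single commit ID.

Answer: A

Derivation:
After op 1 (commit): HEAD=main@B [main=B]
After op 2 (branch): HEAD=main@B [main=B topic=B]
After op 3 (reset): HEAD=main@A [main=A topic=B]
After op 4 (commit): HEAD=main@C [main=C topic=B]
After op 5 (checkout): HEAD=topic@B [main=C topic=B]
After op 6 (branch): HEAD=topic@B [main=C topic=B work=B]
After op 7 (reset): HEAD=topic@A [main=C topic=A work=B]
After op 8 (checkout): HEAD=main@C [main=C topic=A work=B]
After op 9 (branch): HEAD=main@C [exp=C main=C topic=A work=B]
After op 10 (checkout): HEAD=exp@C [exp=C main=C topic=A work=B]
After op 11 (reset): HEAD=exp@B [exp=B main=C topic=A work=B]
ancestors(exp=B): ['A', 'B']
ancestors(topic=A): ['A']
common: ['A']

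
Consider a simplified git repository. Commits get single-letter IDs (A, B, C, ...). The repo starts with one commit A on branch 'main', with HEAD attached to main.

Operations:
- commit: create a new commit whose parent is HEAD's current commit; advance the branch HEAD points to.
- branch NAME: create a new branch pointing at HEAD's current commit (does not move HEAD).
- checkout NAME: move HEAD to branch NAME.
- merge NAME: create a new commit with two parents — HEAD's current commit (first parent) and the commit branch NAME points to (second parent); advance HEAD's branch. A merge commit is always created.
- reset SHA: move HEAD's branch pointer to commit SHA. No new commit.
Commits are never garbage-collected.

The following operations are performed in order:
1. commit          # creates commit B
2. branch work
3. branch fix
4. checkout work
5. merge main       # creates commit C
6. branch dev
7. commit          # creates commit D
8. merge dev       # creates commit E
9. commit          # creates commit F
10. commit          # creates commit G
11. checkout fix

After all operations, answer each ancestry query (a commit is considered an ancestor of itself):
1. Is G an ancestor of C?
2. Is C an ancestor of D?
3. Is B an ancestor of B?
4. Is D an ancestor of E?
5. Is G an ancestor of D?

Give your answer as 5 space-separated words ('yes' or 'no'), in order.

After op 1 (commit): HEAD=main@B [main=B]
After op 2 (branch): HEAD=main@B [main=B work=B]
After op 3 (branch): HEAD=main@B [fix=B main=B work=B]
After op 4 (checkout): HEAD=work@B [fix=B main=B work=B]
After op 5 (merge): HEAD=work@C [fix=B main=B work=C]
After op 6 (branch): HEAD=work@C [dev=C fix=B main=B work=C]
After op 7 (commit): HEAD=work@D [dev=C fix=B main=B work=D]
After op 8 (merge): HEAD=work@E [dev=C fix=B main=B work=E]
After op 9 (commit): HEAD=work@F [dev=C fix=B main=B work=F]
After op 10 (commit): HEAD=work@G [dev=C fix=B main=B work=G]
After op 11 (checkout): HEAD=fix@B [dev=C fix=B main=B work=G]
ancestors(C) = {A,B,C}; G in? no
ancestors(D) = {A,B,C,D}; C in? yes
ancestors(B) = {A,B}; B in? yes
ancestors(E) = {A,B,C,D,E}; D in? yes
ancestors(D) = {A,B,C,D}; G in? no

Answer: no yes yes yes no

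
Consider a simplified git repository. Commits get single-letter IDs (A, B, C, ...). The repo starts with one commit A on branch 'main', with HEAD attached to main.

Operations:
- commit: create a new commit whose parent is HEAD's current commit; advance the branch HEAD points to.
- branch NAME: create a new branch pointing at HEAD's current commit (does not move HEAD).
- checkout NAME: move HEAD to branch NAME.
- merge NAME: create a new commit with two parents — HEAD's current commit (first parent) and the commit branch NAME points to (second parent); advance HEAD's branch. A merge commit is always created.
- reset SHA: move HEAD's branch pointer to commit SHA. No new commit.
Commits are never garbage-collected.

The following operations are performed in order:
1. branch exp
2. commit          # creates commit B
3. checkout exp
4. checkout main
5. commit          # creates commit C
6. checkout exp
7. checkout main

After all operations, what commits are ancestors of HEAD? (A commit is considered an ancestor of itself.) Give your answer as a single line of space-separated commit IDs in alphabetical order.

After op 1 (branch): HEAD=main@A [exp=A main=A]
After op 2 (commit): HEAD=main@B [exp=A main=B]
After op 3 (checkout): HEAD=exp@A [exp=A main=B]
After op 4 (checkout): HEAD=main@B [exp=A main=B]
After op 5 (commit): HEAD=main@C [exp=A main=C]
After op 6 (checkout): HEAD=exp@A [exp=A main=C]
After op 7 (checkout): HEAD=main@C [exp=A main=C]

Answer: A B C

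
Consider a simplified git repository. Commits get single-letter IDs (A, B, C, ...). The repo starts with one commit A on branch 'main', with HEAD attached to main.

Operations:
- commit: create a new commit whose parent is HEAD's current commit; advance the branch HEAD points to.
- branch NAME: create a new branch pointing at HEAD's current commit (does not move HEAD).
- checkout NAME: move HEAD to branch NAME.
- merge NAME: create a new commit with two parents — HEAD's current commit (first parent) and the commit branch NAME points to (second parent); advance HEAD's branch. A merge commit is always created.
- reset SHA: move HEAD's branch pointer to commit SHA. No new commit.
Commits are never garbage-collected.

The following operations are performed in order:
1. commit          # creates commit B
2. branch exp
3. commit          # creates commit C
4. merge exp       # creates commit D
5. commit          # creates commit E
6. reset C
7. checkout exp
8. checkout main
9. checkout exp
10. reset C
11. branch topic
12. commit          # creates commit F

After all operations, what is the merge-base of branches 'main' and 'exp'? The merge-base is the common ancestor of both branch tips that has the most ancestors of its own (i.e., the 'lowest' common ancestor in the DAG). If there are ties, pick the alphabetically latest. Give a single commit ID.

After op 1 (commit): HEAD=main@B [main=B]
After op 2 (branch): HEAD=main@B [exp=B main=B]
After op 3 (commit): HEAD=main@C [exp=B main=C]
After op 4 (merge): HEAD=main@D [exp=B main=D]
After op 5 (commit): HEAD=main@E [exp=B main=E]
After op 6 (reset): HEAD=main@C [exp=B main=C]
After op 7 (checkout): HEAD=exp@B [exp=B main=C]
After op 8 (checkout): HEAD=main@C [exp=B main=C]
After op 9 (checkout): HEAD=exp@B [exp=B main=C]
After op 10 (reset): HEAD=exp@C [exp=C main=C]
After op 11 (branch): HEAD=exp@C [exp=C main=C topic=C]
After op 12 (commit): HEAD=exp@F [exp=F main=C topic=C]
ancestors(main=C): ['A', 'B', 'C']
ancestors(exp=F): ['A', 'B', 'C', 'F']
common: ['A', 'B', 'C']

Answer: C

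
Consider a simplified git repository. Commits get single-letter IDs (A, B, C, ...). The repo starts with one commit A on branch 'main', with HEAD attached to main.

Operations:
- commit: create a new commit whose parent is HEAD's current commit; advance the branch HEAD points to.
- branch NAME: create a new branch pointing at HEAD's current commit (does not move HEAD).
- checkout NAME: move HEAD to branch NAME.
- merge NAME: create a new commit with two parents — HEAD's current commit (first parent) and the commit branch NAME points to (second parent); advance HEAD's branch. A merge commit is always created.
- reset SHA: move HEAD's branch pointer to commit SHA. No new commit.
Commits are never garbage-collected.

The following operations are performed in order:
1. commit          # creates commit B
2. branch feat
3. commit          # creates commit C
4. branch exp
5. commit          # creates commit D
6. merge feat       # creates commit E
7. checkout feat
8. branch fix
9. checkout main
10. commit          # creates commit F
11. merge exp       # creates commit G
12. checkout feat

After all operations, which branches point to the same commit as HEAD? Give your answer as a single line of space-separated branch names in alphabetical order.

After op 1 (commit): HEAD=main@B [main=B]
After op 2 (branch): HEAD=main@B [feat=B main=B]
After op 3 (commit): HEAD=main@C [feat=B main=C]
After op 4 (branch): HEAD=main@C [exp=C feat=B main=C]
After op 5 (commit): HEAD=main@D [exp=C feat=B main=D]
After op 6 (merge): HEAD=main@E [exp=C feat=B main=E]
After op 7 (checkout): HEAD=feat@B [exp=C feat=B main=E]
After op 8 (branch): HEAD=feat@B [exp=C feat=B fix=B main=E]
After op 9 (checkout): HEAD=main@E [exp=C feat=B fix=B main=E]
After op 10 (commit): HEAD=main@F [exp=C feat=B fix=B main=F]
After op 11 (merge): HEAD=main@G [exp=C feat=B fix=B main=G]
After op 12 (checkout): HEAD=feat@B [exp=C feat=B fix=B main=G]

Answer: feat fix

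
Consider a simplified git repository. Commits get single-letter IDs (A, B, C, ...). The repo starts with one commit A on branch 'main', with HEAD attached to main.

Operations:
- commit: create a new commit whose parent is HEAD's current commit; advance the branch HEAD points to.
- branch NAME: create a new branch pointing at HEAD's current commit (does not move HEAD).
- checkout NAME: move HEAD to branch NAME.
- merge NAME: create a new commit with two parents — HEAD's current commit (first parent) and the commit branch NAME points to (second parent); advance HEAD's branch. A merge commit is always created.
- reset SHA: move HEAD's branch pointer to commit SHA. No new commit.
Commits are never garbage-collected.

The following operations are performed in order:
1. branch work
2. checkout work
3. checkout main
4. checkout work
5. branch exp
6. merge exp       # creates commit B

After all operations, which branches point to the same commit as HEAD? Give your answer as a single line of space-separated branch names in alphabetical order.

After op 1 (branch): HEAD=main@A [main=A work=A]
After op 2 (checkout): HEAD=work@A [main=A work=A]
After op 3 (checkout): HEAD=main@A [main=A work=A]
After op 4 (checkout): HEAD=work@A [main=A work=A]
After op 5 (branch): HEAD=work@A [exp=A main=A work=A]
After op 6 (merge): HEAD=work@B [exp=A main=A work=B]

Answer: work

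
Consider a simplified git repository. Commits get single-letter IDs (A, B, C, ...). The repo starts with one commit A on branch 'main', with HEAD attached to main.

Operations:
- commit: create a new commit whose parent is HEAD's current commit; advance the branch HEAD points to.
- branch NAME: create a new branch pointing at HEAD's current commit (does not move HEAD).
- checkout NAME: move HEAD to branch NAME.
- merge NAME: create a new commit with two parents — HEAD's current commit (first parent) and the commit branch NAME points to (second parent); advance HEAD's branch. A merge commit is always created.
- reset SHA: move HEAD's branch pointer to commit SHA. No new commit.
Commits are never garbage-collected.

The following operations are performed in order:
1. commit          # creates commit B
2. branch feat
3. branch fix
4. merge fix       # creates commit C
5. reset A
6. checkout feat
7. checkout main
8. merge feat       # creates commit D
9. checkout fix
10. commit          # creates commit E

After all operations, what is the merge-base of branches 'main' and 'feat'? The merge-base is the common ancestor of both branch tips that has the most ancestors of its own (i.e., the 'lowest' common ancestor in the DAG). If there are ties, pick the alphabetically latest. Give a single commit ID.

Answer: B

Derivation:
After op 1 (commit): HEAD=main@B [main=B]
After op 2 (branch): HEAD=main@B [feat=B main=B]
After op 3 (branch): HEAD=main@B [feat=B fix=B main=B]
After op 4 (merge): HEAD=main@C [feat=B fix=B main=C]
After op 5 (reset): HEAD=main@A [feat=B fix=B main=A]
After op 6 (checkout): HEAD=feat@B [feat=B fix=B main=A]
After op 7 (checkout): HEAD=main@A [feat=B fix=B main=A]
After op 8 (merge): HEAD=main@D [feat=B fix=B main=D]
After op 9 (checkout): HEAD=fix@B [feat=B fix=B main=D]
After op 10 (commit): HEAD=fix@E [feat=B fix=E main=D]
ancestors(main=D): ['A', 'B', 'D']
ancestors(feat=B): ['A', 'B']
common: ['A', 'B']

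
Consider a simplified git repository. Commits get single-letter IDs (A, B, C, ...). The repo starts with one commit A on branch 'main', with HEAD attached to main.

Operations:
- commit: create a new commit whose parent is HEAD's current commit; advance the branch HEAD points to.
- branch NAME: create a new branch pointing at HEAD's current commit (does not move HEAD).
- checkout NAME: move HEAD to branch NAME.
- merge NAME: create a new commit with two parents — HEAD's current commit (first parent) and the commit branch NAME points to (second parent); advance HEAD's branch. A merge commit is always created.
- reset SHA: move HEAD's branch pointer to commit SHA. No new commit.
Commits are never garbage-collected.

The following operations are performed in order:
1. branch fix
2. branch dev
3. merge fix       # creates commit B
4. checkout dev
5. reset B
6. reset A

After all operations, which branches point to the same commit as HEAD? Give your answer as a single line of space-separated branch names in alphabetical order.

After op 1 (branch): HEAD=main@A [fix=A main=A]
After op 2 (branch): HEAD=main@A [dev=A fix=A main=A]
After op 3 (merge): HEAD=main@B [dev=A fix=A main=B]
After op 4 (checkout): HEAD=dev@A [dev=A fix=A main=B]
After op 5 (reset): HEAD=dev@B [dev=B fix=A main=B]
After op 6 (reset): HEAD=dev@A [dev=A fix=A main=B]

Answer: dev fix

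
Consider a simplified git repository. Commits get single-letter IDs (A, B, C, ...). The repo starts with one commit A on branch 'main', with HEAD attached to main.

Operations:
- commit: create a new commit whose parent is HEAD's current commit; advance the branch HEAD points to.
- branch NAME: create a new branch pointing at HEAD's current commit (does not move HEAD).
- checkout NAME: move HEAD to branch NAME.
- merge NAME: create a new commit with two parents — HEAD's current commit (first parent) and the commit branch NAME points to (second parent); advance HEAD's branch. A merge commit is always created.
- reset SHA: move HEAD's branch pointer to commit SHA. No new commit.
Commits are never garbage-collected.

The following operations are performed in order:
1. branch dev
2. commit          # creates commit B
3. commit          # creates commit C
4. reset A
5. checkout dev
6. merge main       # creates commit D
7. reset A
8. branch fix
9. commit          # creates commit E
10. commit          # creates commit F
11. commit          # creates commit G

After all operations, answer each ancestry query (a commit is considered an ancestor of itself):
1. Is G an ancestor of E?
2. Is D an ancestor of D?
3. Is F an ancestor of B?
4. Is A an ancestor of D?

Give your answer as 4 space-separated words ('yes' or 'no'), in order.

After op 1 (branch): HEAD=main@A [dev=A main=A]
After op 2 (commit): HEAD=main@B [dev=A main=B]
After op 3 (commit): HEAD=main@C [dev=A main=C]
After op 4 (reset): HEAD=main@A [dev=A main=A]
After op 5 (checkout): HEAD=dev@A [dev=A main=A]
After op 6 (merge): HEAD=dev@D [dev=D main=A]
After op 7 (reset): HEAD=dev@A [dev=A main=A]
After op 8 (branch): HEAD=dev@A [dev=A fix=A main=A]
After op 9 (commit): HEAD=dev@E [dev=E fix=A main=A]
After op 10 (commit): HEAD=dev@F [dev=F fix=A main=A]
After op 11 (commit): HEAD=dev@G [dev=G fix=A main=A]
ancestors(E) = {A,E}; G in? no
ancestors(D) = {A,D}; D in? yes
ancestors(B) = {A,B}; F in? no
ancestors(D) = {A,D}; A in? yes

Answer: no yes no yes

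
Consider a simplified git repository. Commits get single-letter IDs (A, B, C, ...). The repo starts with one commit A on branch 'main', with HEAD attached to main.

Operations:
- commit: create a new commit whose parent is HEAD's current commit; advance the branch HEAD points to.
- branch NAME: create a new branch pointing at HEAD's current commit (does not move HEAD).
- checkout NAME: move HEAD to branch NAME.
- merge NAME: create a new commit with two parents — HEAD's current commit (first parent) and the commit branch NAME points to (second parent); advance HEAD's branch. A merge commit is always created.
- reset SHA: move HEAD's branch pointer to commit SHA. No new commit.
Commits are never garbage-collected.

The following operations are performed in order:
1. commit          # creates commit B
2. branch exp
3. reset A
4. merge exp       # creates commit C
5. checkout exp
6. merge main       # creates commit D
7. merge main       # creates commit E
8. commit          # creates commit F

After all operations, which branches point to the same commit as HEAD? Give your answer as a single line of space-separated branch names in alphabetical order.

After op 1 (commit): HEAD=main@B [main=B]
After op 2 (branch): HEAD=main@B [exp=B main=B]
After op 3 (reset): HEAD=main@A [exp=B main=A]
After op 4 (merge): HEAD=main@C [exp=B main=C]
After op 5 (checkout): HEAD=exp@B [exp=B main=C]
After op 6 (merge): HEAD=exp@D [exp=D main=C]
After op 7 (merge): HEAD=exp@E [exp=E main=C]
After op 8 (commit): HEAD=exp@F [exp=F main=C]

Answer: exp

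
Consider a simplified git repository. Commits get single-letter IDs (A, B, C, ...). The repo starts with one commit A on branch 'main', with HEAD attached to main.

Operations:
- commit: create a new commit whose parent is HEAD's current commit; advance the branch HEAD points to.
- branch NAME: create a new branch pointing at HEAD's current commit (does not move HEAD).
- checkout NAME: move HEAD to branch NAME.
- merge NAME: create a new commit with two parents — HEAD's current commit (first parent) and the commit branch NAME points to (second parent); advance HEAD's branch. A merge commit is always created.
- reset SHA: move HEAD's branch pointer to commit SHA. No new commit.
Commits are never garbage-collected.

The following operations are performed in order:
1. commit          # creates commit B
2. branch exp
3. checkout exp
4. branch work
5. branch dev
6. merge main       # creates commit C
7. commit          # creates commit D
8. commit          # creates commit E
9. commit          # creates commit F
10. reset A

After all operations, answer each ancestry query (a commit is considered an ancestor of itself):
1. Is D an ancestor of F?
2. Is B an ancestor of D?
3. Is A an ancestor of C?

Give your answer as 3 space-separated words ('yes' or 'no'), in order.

After op 1 (commit): HEAD=main@B [main=B]
After op 2 (branch): HEAD=main@B [exp=B main=B]
After op 3 (checkout): HEAD=exp@B [exp=B main=B]
After op 4 (branch): HEAD=exp@B [exp=B main=B work=B]
After op 5 (branch): HEAD=exp@B [dev=B exp=B main=B work=B]
After op 6 (merge): HEAD=exp@C [dev=B exp=C main=B work=B]
After op 7 (commit): HEAD=exp@D [dev=B exp=D main=B work=B]
After op 8 (commit): HEAD=exp@E [dev=B exp=E main=B work=B]
After op 9 (commit): HEAD=exp@F [dev=B exp=F main=B work=B]
After op 10 (reset): HEAD=exp@A [dev=B exp=A main=B work=B]
ancestors(F) = {A,B,C,D,E,F}; D in? yes
ancestors(D) = {A,B,C,D}; B in? yes
ancestors(C) = {A,B,C}; A in? yes

Answer: yes yes yes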